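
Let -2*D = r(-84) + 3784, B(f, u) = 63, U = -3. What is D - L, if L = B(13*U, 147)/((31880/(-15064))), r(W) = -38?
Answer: -7345276/3985 ≈ -1843.2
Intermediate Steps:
D = -1873 (D = -(-38 + 3784)/2 = -½*3746 = -1873)
L = -118629/3985 (L = 63/((31880/(-15064))) = 63/((31880*(-1/15064))) = 63/(-3985/1883) = 63*(-1883/3985) = -118629/3985 ≈ -29.769)
D - L = -1873 - 1*(-118629/3985) = -1873 + 118629/3985 = -7345276/3985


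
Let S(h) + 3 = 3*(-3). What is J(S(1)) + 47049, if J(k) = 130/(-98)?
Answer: 2305336/49 ≈ 47048.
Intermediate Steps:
S(h) = -12 (S(h) = -3 + 3*(-3) = -3 - 9 = -12)
J(k) = -65/49 (J(k) = 130*(-1/98) = -65/49)
J(S(1)) + 47049 = -65/49 + 47049 = 2305336/49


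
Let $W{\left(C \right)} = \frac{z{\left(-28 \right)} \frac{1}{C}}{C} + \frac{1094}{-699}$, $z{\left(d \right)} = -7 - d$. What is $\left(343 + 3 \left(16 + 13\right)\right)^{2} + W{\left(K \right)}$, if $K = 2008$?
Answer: $\frac{521120103823063}{2818412736} \approx 1.849 \cdot 10^{5}$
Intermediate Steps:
$W{\left(C \right)} = - \frac{1094}{699} + \frac{21}{C^{2}}$ ($W{\left(C \right)} = \frac{\left(-7 - -28\right) \frac{1}{C}}{C} + \frac{1094}{-699} = \frac{\left(-7 + 28\right) \frac{1}{C}}{C} + 1094 \left(- \frac{1}{699}\right) = \frac{21 \frac{1}{C}}{C} - \frac{1094}{699} = \frac{21}{C^{2}} - \frac{1094}{699} = - \frac{1094}{699} + \frac{21}{C^{2}}$)
$\left(343 + 3 \left(16 + 13\right)\right)^{2} + W{\left(K \right)} = \left(343 + 3 \left(16 + 13\right)\right)^{2} - \left(\frac{1094}{699} - \frac{21}{4032064}\right) = \left(343 + 3 \cdot 29\right)^{2} + \left(- \frac{1094}{699} + 21 \cdot \frac{1}{4032064}\right) = \left(343 + 87\right)^{2} + \left(- \frac{1094}{699} + \frac{21}{4032064}\right) = 430^{2} - \frac{4411063337}{2818412736} = 184900 - \frac{4411063337}{2818412736} = \frac{521120103823063}{2818412736}$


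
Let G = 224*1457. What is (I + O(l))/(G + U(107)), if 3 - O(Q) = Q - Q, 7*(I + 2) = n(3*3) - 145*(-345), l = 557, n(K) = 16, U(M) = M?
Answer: 50048/2285325 ≈ 0.021900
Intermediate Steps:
G = 326368
I = 50027/7 (I = -2 + (16 - 145*(-345))/7 = -2 + (16 + 50025)/7 = -2 + (1/7)*50041 = -2 + 50041/7 = 50027/7 ≈ 7146.7)
O(Q) = 3 (O(Q) = 3 - (Q - Q) = 3 - 1*0 = 3 + 0 = 3)
(I + O(l))/(G + U(107)) = (50027/7 + 3)/(326368 + 107) = (50048/7)/326475 = (50048/7)*(1/326475) = 50048/2285325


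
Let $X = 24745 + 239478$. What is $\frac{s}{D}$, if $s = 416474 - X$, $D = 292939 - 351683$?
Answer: $- \frac{152251}{58744} \approx -2.5918$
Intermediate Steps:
$D = -58744$ ($D = 292939 - 351683 = -58744$)
$X = 264223$
$s = 152251$ ($s = 416474 - 264223 = 152251$)
$\frac{s}{D} = \frac{152251}{-58744} = 152251 \left(- \frac{1}{58744}\right) = - \frac{152251}{58744}$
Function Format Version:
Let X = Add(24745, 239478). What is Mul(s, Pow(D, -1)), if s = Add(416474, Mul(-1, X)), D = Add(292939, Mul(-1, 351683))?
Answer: Rational(-152251, 58744) ≈ -2.5918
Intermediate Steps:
D = -58744 (D = Add(292939, -351683) = -58744)
X = 264223
s = 152251 (s = Add(416474, Mul(-1, 264223)) = Add(416474, -264223) = 152251)
Mul(s, Pow(D, -1)) = Mul(152251, Pow(-58744, -1)) = Mul(152251, Rational(-1, 58744)) = Rational(-152251, 58744)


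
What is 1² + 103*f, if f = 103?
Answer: 10610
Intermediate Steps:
1² + 103*f = 1² + 103*103 = 1 + 10609 = 10610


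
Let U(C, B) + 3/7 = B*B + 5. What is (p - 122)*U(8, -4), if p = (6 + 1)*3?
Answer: -14544/7 ≈ -2077.7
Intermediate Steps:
U(C, B) = 32/7 + B² (U(C, B) = -3/7 + (B*B + 5) = -3/7 + (B² + 5) = -3/7 + (5 + B²) = 32/7 + B²)
p = 21 (p = 7*3 = 21)
(p - 122)*U(8, -4) = (21 - 122)*(32/7 + (-4)²) = -101*(32/7 + 16) = -101*144/7 = -14544/7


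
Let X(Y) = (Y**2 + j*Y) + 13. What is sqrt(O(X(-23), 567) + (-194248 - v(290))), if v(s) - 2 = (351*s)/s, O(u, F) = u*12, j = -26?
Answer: I*sqrt(180921) ≈ 425.35*I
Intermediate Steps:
X(Y) = 13 + Y**2 - 26*Y (X(Y) = (Y**2 - 26*Y) + 13 = 13 + Y**2 - 26*Y)
O(u, F) = 12*u
v(s) = 353 (v(s) = 2 + (351*s)/s = 2 + 351 = 353)
sqrt(O(X(-23), 567) + (-194248 - v(290))) = sqrt(12*(13 + (-23)**2 - 26*(-23)) + (-194248 - 1*353)) = sqrt(12*(13 + 529 + 598) + (-194248 - 353)) = sqrt(12*1140 - 194601) = sqrt(13680 - 194601) = sqrt(-180921) = I*sqrt(180921)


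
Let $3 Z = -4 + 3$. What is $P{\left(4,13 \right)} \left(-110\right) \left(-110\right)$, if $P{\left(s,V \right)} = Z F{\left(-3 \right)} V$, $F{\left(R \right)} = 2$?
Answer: $- \frac{314600}{3} \approx -1.0487 \cdot 10^{5}$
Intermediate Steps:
$Z = - \frac{1}{3}$ ($Z = \frac{-4 + 3}{3} = \frac{1}{3} \left(-1\right) = - \frac{1}{3} \approx -0.33333$)
$P{\left(s,V \right)} = - \frac{2 V}{3}$ ($P{\left(s,V \right)} = \left(- \frac{1}{3}\right) 2 V = - \frac{2 V}{3}$)
$P{\left(4,13 \right)} \left(-110\right) \left(-110\right) = \left(- \frac{2}{3}\right) 13 \left(-110\right) \left(-110\right) = \left(- \frac{26}{3}\right) \left(-110\right) \left(-110\right) = \frac{2860}{3} \left(-110\right) = - \frac{314600}{3}$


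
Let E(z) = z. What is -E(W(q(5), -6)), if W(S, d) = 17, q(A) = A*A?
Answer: -17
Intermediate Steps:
q(A) = A²
-E(W(q(5), -6)) = -1*17 = -17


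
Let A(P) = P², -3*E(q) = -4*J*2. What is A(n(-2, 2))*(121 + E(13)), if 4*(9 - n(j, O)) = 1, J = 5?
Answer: 493675/48 ≈ 10285.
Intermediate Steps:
n(j, O) = 35/4 (n(j, O) = 9 - ¼*1 = 9 - ¼ = 35/4)
E(q) = 40/3 (E(q) = -(-4*5)*2/3 = -(-20)*2/3 = -⅓*(-40) = 40/3)
A(n(-2, 2))*(121 + E(13)) = (35/4)²*(121 + 40/3) = (1225/16)*(403/3) = 493675/48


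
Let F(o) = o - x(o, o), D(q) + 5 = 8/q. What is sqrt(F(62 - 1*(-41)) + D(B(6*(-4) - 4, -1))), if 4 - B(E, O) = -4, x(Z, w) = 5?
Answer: sqrt(94) ≈ 9.6954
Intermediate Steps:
B(E, O) = 8 (B(E, O) = 4 - 1*(-4) = 4 + 4 = 8)
D(q) = -5 + 8/q
F(o) = -5 + o (F(o) = o - 1*5 = o - 5 = -5 + o)
sqrt(F(62 - 1*(-41)) + D(B(6*(-4) - 4, -1))) = sqrt((-5 + (62 - 1*(-41))) + (-5 + 8/8)) = sqrt((-5 + (62 + 41)) + (-5 + 8*(1/8))) = sqrt((-5 + 103) + (-5 + 1)) = sqrt(98 - 4) = sqrt(94)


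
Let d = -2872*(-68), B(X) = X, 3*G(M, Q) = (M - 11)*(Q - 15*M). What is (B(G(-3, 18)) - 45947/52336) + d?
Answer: 10205578725/52336 ≈ 1.9500e+5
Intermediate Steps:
G(M, Q) = (-11 + M)*(Q - 15*M)/3 (G(M, Q) = ((M - 11)*(Q - 15*M))/3 = ((-11 + M)*(Q - 15*M))/3 = (-11 + M)*(Q - 15*M)/3)
d = 195296
(B(G(-3, 18)) - 45947/52336) + d = ((-5*(-3)² + 55*(-3) - 11/3*18 + (⅓)*(-3)*18) - 45947/52336) + 195296 = ((-5*9 - 165 - 66 - 18) - 45947*1/52336) + 195296 = ((-45 - 165 - 66 - 18) - 45947/52336) + 195296 = (-294 - 45947/52336) + 195296 = -15432731/52336 + 195296 = 10205578725/52336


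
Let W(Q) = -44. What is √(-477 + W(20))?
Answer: I*√521 ≈ 22.825*I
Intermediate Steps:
√(-477 + W(20)) = √(-477 - 44) = √(-521) = I*√521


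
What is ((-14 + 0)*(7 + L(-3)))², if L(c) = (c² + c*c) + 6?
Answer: 188356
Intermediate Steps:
L(c) = 6 + 2*c² (L(c) = (c² + c²) + 6 = 2*c² + 6 = 6 + 2*c²)
((-14 + 0)*(7 + L(-3)))² = ((-14 + 0)*(7 + (6 + 2*(-3)²)))² = (-14*(7 + (6 + 2*9)))² = (-14*(7 + (6 + 18)))² = (-14*(7 + 24))² = (-14*31)² = (-434)² = 188356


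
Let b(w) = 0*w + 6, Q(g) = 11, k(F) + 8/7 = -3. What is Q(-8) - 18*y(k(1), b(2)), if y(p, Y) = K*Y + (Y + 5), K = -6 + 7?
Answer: -295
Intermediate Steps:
K = 1
k(F) = -29/7 (k(F) = -8/7 - 3 = -29/7)
b(w) = 6 (b(w) = 0 + 6 = 6)
y(p, Y) = 5 + 2*Y (y(p, Y) = 1*Y + (Y + 5) = Y + (5 + Y) = 5 + 2*Y)
Q(-8) - 18*y(k(1), b(2)) = 11 - 18*(5 + 2*6) = 11 - 18*(5 + 12) = 11 - 18*17 = 11 - 306 = -295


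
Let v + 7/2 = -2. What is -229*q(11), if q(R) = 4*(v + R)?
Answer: -5038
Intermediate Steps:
v = -11/2 (v = -7/2 - 2 = -11/2 ≈ -5.5000)
q(R) = -22 + 4*R (q(R) = 4*(-11/2 + R) = -22 + 4*R)
-229*q(11) = -229*(-22 + 4*11) = -229*(-22 + 44) = -229*22 = -5038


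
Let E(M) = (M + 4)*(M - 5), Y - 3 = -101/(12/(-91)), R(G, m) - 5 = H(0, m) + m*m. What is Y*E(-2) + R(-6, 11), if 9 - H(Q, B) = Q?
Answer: -63779/6 ≈ -10630.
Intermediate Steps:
H(Q, B) = 9 - Q
R(G, m) = 14 + m**2 (R(G, m) = 5 + ((9 - 1*0) + m*m) = 5 + ((9 + 0) + m**2) = 5 + (9 + m**2) = 14 + m**2)
Y = 9227/12 (Y = 3 - 101/(12/(-91)) = 3 - 101/(12*(-1/91)) = 3 - 101/(-12/91) = 3 - 101*(-91/12) = 3 + 9191/12 = 9227/12 ≈ 768.92)
E(M) = (-5 + M)*(4 + M) (E(M) = (4 + M)*(-5 + M) = (-5 + M)*(4 + M))
Y*E(-2) + R(-6, 11) = 9227*(-20 + (-2)**2 - 1*(-2))/12 + (14 + 11**2) = 9227*(-20 + 4 + 2)/12 + (14 + 121) = (9227/12)*(-14) + 135 = -64589/6 + 135 = -63779/6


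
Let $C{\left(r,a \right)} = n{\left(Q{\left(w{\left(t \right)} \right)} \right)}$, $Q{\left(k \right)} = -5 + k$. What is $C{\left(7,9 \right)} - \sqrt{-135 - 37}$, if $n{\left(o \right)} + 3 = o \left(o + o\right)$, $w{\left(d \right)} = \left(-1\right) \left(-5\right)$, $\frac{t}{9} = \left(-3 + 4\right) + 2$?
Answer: $-3 - 2 i \sqrt{43} \approx -3.0 - 13.115 i$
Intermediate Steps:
$t = 27$ ($t = 9 \left(\left(-3 + 4\right) + 2\right) = 9 \left(1 + 2\right) = 9 \cdot 3 = 27$)
$w{\left(d \right)} = 5$
$n{\left(o \right)} = -3 + 2 o^{2}$ ($n{\left(o \right)} = -3 + o \left(o + o\right) = -3 + o 2 o = -3 + 2 o^{2}$)
$C{\left(r,a \right)} = -3$ ($C{\left(r,a \right)} = -3 + 2 \left(-5 + 5\right)^{2} = -3 + 2 \cdot 0^{2} = -3 + 2 \cdot 0 = -3 + 0 = -3$)
$C{\left(7,9 \right)} - \sqrt{-135 - 37} = -3 - \sqrt{-135 - 37} = -3 - \sqrt{-172} = -3 - 2 i \sqrt{43}$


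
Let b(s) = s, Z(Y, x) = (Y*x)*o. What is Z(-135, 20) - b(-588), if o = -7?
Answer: 19488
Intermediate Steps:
Z(Y, x) = -7*Y*x (Z(Y, x) = (Y*x)*(-7) = -7*Y*x)
Z(-135, 20) - b(-588) = -7*(-135)*20 - 1*(-588) = 18900 + 588 = 19488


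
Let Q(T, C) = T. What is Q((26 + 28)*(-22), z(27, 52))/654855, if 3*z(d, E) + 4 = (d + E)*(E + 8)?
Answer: -396/218285 ≈ -0.0018141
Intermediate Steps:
z(d, E) = -4/3 + (8 + E)*(E + d)/3 (z(d, E) = -4/3 + ((d + E)*(E + 8))/3 = -4/3 + ((E + d)*(8 + E))/3 = -4/3 + ((8 + E)*(E + d))/3 = -4/3 + (8 + E)*(E + d)/3)
Q((26 + 28)*(-22), z(27, 52))/654855 = ((26 + 28)*(-22))/654855 = (54*(-22))*(1/654855) = -1188*1/654855 = -396/218285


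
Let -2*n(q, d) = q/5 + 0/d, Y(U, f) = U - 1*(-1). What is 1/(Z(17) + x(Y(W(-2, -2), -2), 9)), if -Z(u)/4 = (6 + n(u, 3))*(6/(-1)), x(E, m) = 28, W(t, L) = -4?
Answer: 5/656 ≈ 0.0076220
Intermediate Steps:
Y(U, f) = 1 + U (Y(U, f) = U + 1 = 1 + U)
n(q, d) = -q/10 (n(q, d) = -(q/5 + 0/d)/2 = -(q*(⅕) + 0)/2 = -(q/5 + 0)/2 = -q/10)
Z(u) = 144 - 12*u/5 (Z(u) = -4*(6 - u/10)*6/(-1) = -4*(6 - u/10)*6*(-1) = -4*(6 - u/10)*(-6) = -4*(-36 + 3*u/5) = 144 - 12*u/5)
1/(Z(17) + x(Y(W(-2, -2), -2), 9)) = 1/((144 - 12/5*17) + 28) = 1/((144 - 204/5) + 28) = 1/(516/5 + 28) = 1/(656/5) = 5/656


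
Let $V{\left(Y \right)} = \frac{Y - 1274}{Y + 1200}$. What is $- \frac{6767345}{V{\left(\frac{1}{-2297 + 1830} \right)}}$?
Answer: $\frac{3792413370655}{594959} \approx 6.3742 \cdot 10^{6}$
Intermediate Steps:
$V{\left(Y \right)} = \frac{-1274 + Y}{1200 + Y}$
$- \frac{6767345}{V{\left(\frac{1}{-2297 + 1830} \right)}} = - \frac{6767345}{\frac{1}{1200 + \frac{1}{-2297 + 1830}} \left(-1274 + \frac{1}{-2297 + 1830}\right)} = - \frac{6767345}{\frac{1}{1200 + \frac{1}{-467}} \left(-1274 + \frac{1}{-467}\right)} = - \frac{6767345}{\frac{1}{1200 - \frac{1}{467}} \left(-1274 - \frac{1}{467}\right)} = - \frac{6767345}{\frac{1}{\frac{560399}{467}} \left(- \frac{594959}{467}\right)} = - \frac{6767345}{\frac{467}{560399} \left(- \frac{594959}{467}\right)} = - \frac{6767345}{- \frac{594959}{560399}} = \left(-6767345\right) \left(- \frac{560399}{594959}\right) = \frac{3792413370655}{594959}$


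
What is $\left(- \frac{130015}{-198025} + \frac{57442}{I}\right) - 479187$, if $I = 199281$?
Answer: $- \frac{3781987443489682}{7892524005} \approx -4.7919 \cdot 10^{5}$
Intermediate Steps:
$\left(- \frac{130015}{-198025} + \frac{57442}{I}\right) - 479187 = \left(- \frac{130015}{-198025} + \frac{57442}{199281}\right) - 479187 = \left(\left(-130015\right) \left(- \frac{1}{198025}\right) + 57442 \cdot \frac{1}{199281}\right) - 479187 = \left(\frac{26003}{39605} + \frac{57442}{199281}\right) - 479187 = \frac{7456894253}{7892524005} - 479187 = - \frac{3781987443489682}{7892524005}$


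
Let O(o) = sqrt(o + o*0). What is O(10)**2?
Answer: 10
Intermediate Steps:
O(o) = sqrt(o) (O(o) = sqrt(o + 0) = sqrt(o))
O(10)**2 = (sqrt(10))**2 = 10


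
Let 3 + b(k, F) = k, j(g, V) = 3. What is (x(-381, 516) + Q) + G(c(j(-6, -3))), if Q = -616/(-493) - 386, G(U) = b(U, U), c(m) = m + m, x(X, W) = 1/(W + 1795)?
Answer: -434936640/1139323 ≈ -381.75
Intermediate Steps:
x(X, W) = 1/(1795 + W)
c(m) = 2*m
b(k, F) = -3 + k
G(U) = -3 + U
Q = -189682/493 (Q = -1/493*(-616) - 386 = 616/493 - 386 = -189682/493 ≈ -384.75)
(x(-381, 516) + Q) + G(c(j(-6, -3))) = (1/(1795 + 516) - 189682/493) + (-3 + 2*3) = (1/2311 - 189682/493) + (-3 + 6) = (1/2311 - 189682/493) + 3 = -438354609/1139323 + 3 = -434936640/1139323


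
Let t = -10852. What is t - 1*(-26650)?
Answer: 15798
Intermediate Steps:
t - 1*(-26650) = -10852 - 1*(-26650) = -10852 + 26650 = 15798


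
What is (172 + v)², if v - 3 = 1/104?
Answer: 331276401/10816 ≈ 30628.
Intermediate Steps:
v = 313/104 (v = 3 + 1/104 = 313/104 ≈ 3.0096)
(172 + v)² = (172 + 313/104)² = (18201/104)² = 331276401/10816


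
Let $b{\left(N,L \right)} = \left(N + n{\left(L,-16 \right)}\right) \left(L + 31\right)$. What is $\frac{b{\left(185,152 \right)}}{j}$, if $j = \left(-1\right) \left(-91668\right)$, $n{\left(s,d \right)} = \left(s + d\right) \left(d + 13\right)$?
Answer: $- \frac{13603}{30556} \approx -0.44518$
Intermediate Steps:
$n{\left(s,d \right)} = \left(13 + d\right) \left(d + s\right)$ ($n{\left(s,d \right)} = \left(d + s\right) \left(13 + d\right) = \left(13 + d\right) \left(d + s\right)$)
$b{\left(N,L \right)} = \left(31 + L\right) \left(48 + N - 3 L\right)$ ($b{\left(N,L \right)} = \left(N + \left(\left(-16\right)^{2} + 13 \left(-16\right) + 13 L - 16 L\right)\right) \left(L + 31\right) = \left(N + \left(256 - 208 + 13 L - 16 L\right)\right) \left(31 + L\right) = \left(N - \left(-48 + 3 L\right)\right) \left(31 + L\right) = \left(48 + N - 3 L\right) \left(31 + L\right) = \left(31 + L\right) \left(48 + N - 3 L\right)$)
$j = 91668$
$\frac{b{\left(185,152 \right)}}{j} = \frac{1488 - 6840 - 3 \cdot 152^{2} + 31 \cdot 185 + 152 \cdot 185}{91668} = \left(1488 - 6840 - 69312 + 5735 + 28120\right) \frac{1}{91668} = \left(-40809\right) \frac{1}{91668} = - \frac{13603}{30556}$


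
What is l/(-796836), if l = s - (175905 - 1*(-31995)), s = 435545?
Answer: -227645/796836 ≈ -0.28569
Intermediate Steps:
l = 227645 (l = 435545 - (175905 - 1*(-31995)) = 435545 - (175905 + 31995) = 435545 - 1*207900 = 435545 - 207900 = 227645)
l/(-796836) = 227645/(-796836) = 227645*(-1/796836) = -227645/796836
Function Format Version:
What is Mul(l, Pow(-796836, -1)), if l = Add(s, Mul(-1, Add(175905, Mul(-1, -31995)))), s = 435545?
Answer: Rational(-227645, 796836) ≈ -0.28569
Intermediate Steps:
l = 227645 (l = Add(435545, Mul(-1, Add(175905, Mul(-1, -31995)))) = Add(435545, Mul(-1, Add(175905, 31995))) = Add(435545, Mul(-1, 207900)) = Add(435545, -207900) = 227645)
Mul(l, Pow(-796836, -1)) = Mul(227645, Pow(-796836, -1)) = Mul(227645, Rational(-1, 796836)) = Rational(-227645, 796836)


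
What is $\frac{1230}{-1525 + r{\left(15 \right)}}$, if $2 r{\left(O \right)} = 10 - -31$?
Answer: $- \frac{820}{1003} \approx -0.81755$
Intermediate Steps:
$r{\left(O \right)} = \frac{41}{2}$ ($r{\left(O \right)} = \frac{10 - -31}{2} = \frac{10 + 31}{2} = \frac{1}{2} \cdot 41 = \frac{41}{2}$)
$\frac{1230}{-1525 + r{\left(15 \right)}} = \frac{1230}{-1525 + \frac{41}{2}} = \frac{1230}{- \frac{3009}{2}} = 1230 \left(- \frac{2}{3009}\right) = - \frac{820}{1003}$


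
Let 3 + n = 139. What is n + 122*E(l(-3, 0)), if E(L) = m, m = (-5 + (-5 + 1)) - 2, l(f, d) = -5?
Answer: -1206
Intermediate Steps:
m = -11 (m = (-5 - 4) - 2 = -9 - 2 = -11)
n = 136 (n = -3 + 139 = 136)
E(L) = -11
n + 122*E(l(-3, 0)) = 136 + 122*(-11) = 136 - 1342 = -1206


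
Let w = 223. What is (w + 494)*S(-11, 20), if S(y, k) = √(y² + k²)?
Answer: 717*√521 ≈ 16366.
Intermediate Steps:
S(y, k) = √(k² + y²)
(w + 494)*S(-11, 20) = (223 + 494)*√(20² + (-11)²) = 717*√(400 + 121) = 717*√521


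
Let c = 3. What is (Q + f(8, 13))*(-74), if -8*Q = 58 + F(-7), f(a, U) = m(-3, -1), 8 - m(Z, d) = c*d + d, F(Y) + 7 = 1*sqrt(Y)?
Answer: -1665/4 + 37*I*sqrt(7)/4 ≈ -416.25 + 24.473*I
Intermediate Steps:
F(Y) = -7 + sqrt(Y) (F(Y) = -7 + 1*sqrt(Y) = -7 + sqrt(Y))
m(Z, d) = 8 - 4*d (m(Z, d) = 8 - (3*d + d) = 8 - 4*d)
f(a, U) = 12 (f(a, U) = 8 - 4*(-1) = 8 + 4 = 12)
Q = -51/8 - I*sqrt(7)/8 (Q = -(58 + (-7 + sqrt(-7)))/8 = -(58 + (-7 + I*sqrt(7)))/8 = -(51 + I*sqrt(7))/8 = -51/8 - I*sqrt(7)/8 ≈ -6.375 - 0.33072*I)
(Q + f(8, 13))*(-74) = ((-51/8 - I*sqrt(7)/8) + 12)*(-74) = (45/8 - I*sqrt(7)/8)*(-74) = -1665/4 + 37*I*sqrt(7)/4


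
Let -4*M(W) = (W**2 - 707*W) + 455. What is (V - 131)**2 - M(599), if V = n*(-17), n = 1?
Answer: 23379/4 ≈ 5844.8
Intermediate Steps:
V = -17 (V = 1*(-17) = -17)
M(W) = -455/4 - W**2/4 + 707*W/4 (M(W) = -((W**2 - 707*W) + 455)/4 = -(455 + W**2 - 707*W)/4 = -455/4 - W**2/4 + 707*W/4)
(V - 131)**2 - M(599) = (-17 - 131)**2 - (-455/4 - 1/4*599**2 + (707/4)*599) = (-148)**2 - (-455/4 - 1/4*358801 + 423493/4) = 21904 - (-455/4 - 358801/4 + 423493/4) = 21904 - 1*64237/4 = 21904 - 64237/4 = 23379/4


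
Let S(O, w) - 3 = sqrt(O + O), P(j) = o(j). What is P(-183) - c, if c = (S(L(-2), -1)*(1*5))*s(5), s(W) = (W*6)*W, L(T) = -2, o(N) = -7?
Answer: -2257 - 1500*I ≈ -2257.0 - 1500.0*I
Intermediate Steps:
P(j) = -7
s(W) = 6*W**2 (s(W) = (6*W)*W = 6*W**2)
S(O, w) = 3 + sqrt(2)*sqrt(O) (S(O, w) = 3 + sqrt(O + O) = 3 + sqrt(2*O) = 3 + sqrt(2)*sqrt(O))
c = 2250 + 1500*I (c = ((3 + sqrt(2)*sqrt(-2))*(1*5))*(6*5**2) = ((3 + sqrt(2)*(I*sqrt(2)))*5)*(6*25) = ((3 + 2*I)*5)*150 = (15 + 10*I)*150 = 2250 + 1500*I ≈ 2250.0 + 1500.0*I)
P(-183) - c = -7 - (2250 + 1500*I) = -7 + (-2250 - 1500*I) = -2257 - 1500*I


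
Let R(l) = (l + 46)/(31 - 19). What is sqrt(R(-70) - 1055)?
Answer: I*sqrt(1057) ≈ 32.512*I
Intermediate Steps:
R(l) = 23/6 + l/12 (R(l) = (46 + l)/12 = 23/6 + l/12)
sqrt(R(-70) - 1055) = sqrt((23/6 + (1/12)*(-70)) - 1055) = sqrt((23/6 - 35/6) - 1055) = sqrt(-2 - 1055) = sqrt(-1057) = I*sqrt(1057)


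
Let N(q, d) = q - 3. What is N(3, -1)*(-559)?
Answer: 0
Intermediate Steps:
N(q, d) = -3 + q
N(3, -1)*(-559) = (-3 + 3)*(-559) = 0*(-559) = 0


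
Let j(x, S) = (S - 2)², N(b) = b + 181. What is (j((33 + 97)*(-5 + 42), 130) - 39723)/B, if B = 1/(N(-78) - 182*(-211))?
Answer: -898668195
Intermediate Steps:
N(b) = 181 + b
j(x, S) = (-2 + S)²
B = 1/38505 (B = 1/((181 - 78) - 182*(-211)) = 1/(103 + 38402) = 1/38505 ≈ 2.5971e-5)
(j((33 + 97)*(-5 + 42), 130) - 39723)/B = ((-2 + 130)² - 39723)/(1/38505) = (128² - 39723)*38505 = (16384 - 39723)*38505 = -23339*38505 = -898668195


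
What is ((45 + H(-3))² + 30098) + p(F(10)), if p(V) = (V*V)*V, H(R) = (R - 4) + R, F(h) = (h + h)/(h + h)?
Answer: 31324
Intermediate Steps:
F(h) = 1 (F(h) = (2*h)/((2*h)) = (2*h)*(1/(2*h)) = 1)
H(R) = -4 + 2*R (H(R) = (-4 + R) + R = -4 + 2*R)
p(V) = V³ (p(V) = V²*V = V³)
((45 + H(-3))² + 30098) + p(F(10)) = ((45 + (-4 + 2*(-3)))² + 30098) + 1³ = ((45 + (-4 - 6))² + 30098) + 1 = ((45 - 10)² + 30098) + 1 = (35² + 30098) + 1 = (1225 + 30098) + 1 = 31323 + 1 = 31324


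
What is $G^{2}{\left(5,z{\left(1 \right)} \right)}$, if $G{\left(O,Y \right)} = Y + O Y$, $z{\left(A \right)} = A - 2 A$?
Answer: $36$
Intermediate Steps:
$z{\left(A \right)} = - A$
$G^{2}{\left(5,z{\left(1 \right)} \right)} = \left(\left(-1\right) 1 \left(1 + 5\right)\right)^{2} = \left(\left(-1\right) 6\right)^{2} = \left(-6\right)^{2} = 36$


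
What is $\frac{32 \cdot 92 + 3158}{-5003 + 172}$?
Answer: $- \frac{6102}{4831} \approx -1.2631$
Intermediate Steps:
$\frac{32 \cdot 92 + 3158}{-5003 + 172} = \frac{2944 + 3158}{-4831} = 6102 \left(- \frac{1}{4831}\right) = - \frac{6102}{4831}$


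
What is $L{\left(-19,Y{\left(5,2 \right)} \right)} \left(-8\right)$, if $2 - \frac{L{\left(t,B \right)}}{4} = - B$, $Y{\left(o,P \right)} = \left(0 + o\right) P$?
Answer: $-384$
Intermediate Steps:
$Y{\left(o,P \right)} = P o$ ($Y{\left(o,P \right)} = o P = P o$)
$L{\left(t,B \right)} = 8 + 4 B$ ($L{\left(t,B \right)} = 8 - 4 \left(- B\right) = 8 + 4 B$)
$L{\left(-19,Y{\left(5,2 \right)} \right)} \left(-8\right) = \left(8 + 4 \cdot 2 \cdot 5\right) \left(-8\right) = \left(8 + 4 \cdot 10\right) \left(-8\right) = \left(8 + 40\right) \left(-8\right) = 48 \left(-8\right) = -384$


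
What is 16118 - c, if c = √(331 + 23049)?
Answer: 16118 - 2*√5845 ≈ 15965.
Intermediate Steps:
c = 2*√5845 (c = √23380 = 2*√5845 ≈ 152.91)
16118 - c = 16118 - 2*√5845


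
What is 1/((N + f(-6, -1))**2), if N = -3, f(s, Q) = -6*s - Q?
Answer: 1/1156 ≈ 0.00086505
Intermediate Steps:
f(s, Q) = -Q - 6*s
1/((N + f(-6, -1))**2) = 1/((-3 + (-1*(-1) - 6*(-6)))**2) = 1/((-3 + (1 + 36))**2) = 1/((-3 + 37)**2) = 1/(34**2) = 1/1156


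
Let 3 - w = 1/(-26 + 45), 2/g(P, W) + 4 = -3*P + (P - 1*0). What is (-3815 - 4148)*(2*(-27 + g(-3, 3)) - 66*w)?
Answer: 37298692/19 ≈ 1.9631e+6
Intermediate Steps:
g(P, W) = 2/(-4 - 2*P) (g(P, W) = 2/(-4 + (-3*P + (P - 1*0))) = 2/(-4 + (-3*P + (P + 0))) = 2/(-4 + (-3*P + P)) = 2/(-4 - 2*P))
w = 56/19 (w = 3 - 1/(-26 + 45) = 3 - 1/19 = 56/19 ≈ 2.9474)
(-3815 - 4148)*(2*(-27 + g(-3, 3)) - 66*w) = (-3815 - 4148)*(2*(-27 - 1/(2 - 3)) - 66*56/19) = -7963*(2*(-27 - 1/(-1)) - 3696/19) = -7963*(2*(-27 - 1*(-1)) - 3696/19) = -7963*(2*(-27 + 1) - 3696/19) = -7963*(2*(-26) - 3696/19) = -7963*(-52 - 3696/19) = -7963*(-4684/19) = 37298692/19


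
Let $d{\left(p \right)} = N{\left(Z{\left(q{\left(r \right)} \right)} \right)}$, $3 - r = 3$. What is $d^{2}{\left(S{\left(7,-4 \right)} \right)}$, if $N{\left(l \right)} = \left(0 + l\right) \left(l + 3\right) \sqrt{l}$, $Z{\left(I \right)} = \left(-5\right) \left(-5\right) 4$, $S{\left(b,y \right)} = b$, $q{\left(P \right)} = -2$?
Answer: $10609000000$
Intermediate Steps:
$r = 0$ ($r = 3 - 3 = 0$)
$Z{\left(I \right)} = 100$ ($Z{\left(I \right)} = 25 \cdot 4 = 100$)
$N{\left(l \right)} = l^{\frac{3}{2}} \left(3 + l\right)$ ($N{\left(l \right)} = l \left(3 + l\right) \sqrt{l} = l^{\frac{3}{2}} \left(3 + l\right)$)
$d{\left(p \right)} = 103000$ ($d{\left(p \right)} = 100^{\frac{3}{2}} \left(3 + 100\right) = 1000 \cdot 103 = 103000$)
$d^{2}{\left(S{\left(7,-4 \right)} \right)} = 103000^{2} = 10609000000$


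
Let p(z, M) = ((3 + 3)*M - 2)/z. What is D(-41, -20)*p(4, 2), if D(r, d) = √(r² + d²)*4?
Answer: 10*√2081 ≈ 456.18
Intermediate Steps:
D(r, d) = 4*√(d² + r²) (D(r, d) = √(d² + r²)*4 = 4*√(d² + r²))
p(z, M) = (-2 + 6*M)/z (p(z, M) = (6*M - 2)/z = (-2 + 6*M)/z)
D(-41, -20)*p(4, 2) = (4*√((-20)² + (-41)²))*(2*(-1 + 3*2)/4) = (4*√(400 + 1681))*(2*(¼)*(-1 + 6)) = (4*√2081)*(2*(¼)*5) = (4*√2081)*(5/2) = 10*√2081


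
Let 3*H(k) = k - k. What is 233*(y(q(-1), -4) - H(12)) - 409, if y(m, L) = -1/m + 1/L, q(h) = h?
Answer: -937/4 ≈ -234.25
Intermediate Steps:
y(m, L) = 1/L - 1/m (y(m, L) = -1/m + 1/L = 1/L - 1/m)
H(k) = 0 (H(k) = (k - k)/3 = (⅓)*0 = 0)
233*(y(q(-1), -4) - H(12)) - 409 = 233*((-1 - 1*(-4))/(-4*(-1)) - 1*0) - 409 = 233*(-¼*(-1)*(-1 + 4) + 0) - 409 = 233*(-¼*(-1)*3 + 0) - 409 = 233*(¾ + 0) - 409 = 233*(¾) - 409 = 699/4 - 409 = -937/4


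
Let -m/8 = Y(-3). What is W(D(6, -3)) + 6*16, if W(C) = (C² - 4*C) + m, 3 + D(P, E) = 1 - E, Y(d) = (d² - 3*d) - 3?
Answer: -27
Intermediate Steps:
Y(d) = -3 + d² - 3*d
m = -120 (m = -8*(-3 + (-3)² - 3*(-3)) = -8*(-3 + 9 + 9) = -8*15 = -120)
D(P, E) = -2 - E (D(P, E) = -3 + (1 - E) = -2 - E)
W(C) = -120 + C² - 4*C (W(C) = (C² - 4*C) - 120 = -120 + C² - 4*C)
W(D(6, -3)) + 6*16 = (-120 + (-2 - 1*(-3))² - 4*(-2 - 1*(-3))) + 6*16 = (-120 + (-2 + 3)² - 4*(-2 + 3)) + 96 = (-120 + 1² - 4*1) + 96 = (-120 + 1 - 4) + 96 = -123 + 96 = -27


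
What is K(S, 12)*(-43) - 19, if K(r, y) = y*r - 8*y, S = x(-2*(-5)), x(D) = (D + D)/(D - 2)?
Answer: 2819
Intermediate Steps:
x(D) = 2*D/(-2 + D) (x(D) = (2*D)/(-2 + D) = 2*D/(-2 + D))
S = 5/2 (S = 2*(-2*(-5))/(-2 - 2*(-5)) = 2*10/(-2 + 10) = 2*10/8 = 2*10*(⅛) = 5/2 ≈ 2.5000)
K(r, y) = -8*y + r*y (K(r, y) = r*y - 8*y = -8*y + r*y)
K(S, 12)*(-43) - 19 = (12*(-8 + 5/2))*(-43) - 19 = (12*(-11/2))*(-43) - 19 = -66*(-43) - 19 = 2838 - 19 = 2819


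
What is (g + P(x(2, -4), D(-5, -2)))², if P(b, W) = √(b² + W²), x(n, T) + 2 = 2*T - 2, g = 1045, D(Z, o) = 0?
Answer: 1117249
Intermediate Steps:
x(n, T) = -4 + 2*T (x(n, T) = -2 + (2*T - 2) = -2 + (-2 + 2*T) = -4 + 2*T)
P(b, W) = √(W² + b²)
(g + P(x(2, -4), D(-5, -2)))² = (1045 + √(0² + (-4 + 2*(-4))²))² = (1045 + √(0 + (-4 - 8)²))² = (1045 + √(0 + (-12)²))² = (1045 + √(0 + 144))² = (1045 + √144)² = (1045 + 12)² = 1057² = 1117249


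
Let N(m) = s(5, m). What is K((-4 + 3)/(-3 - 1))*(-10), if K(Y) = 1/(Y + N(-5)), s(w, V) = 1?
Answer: -8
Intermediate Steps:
N(m) = 1
K(Y) = 1/(1 + Y) (K(Y) = 1/(Y + 1) = 1/(1 + Y))
K((-4 + 3)/(-3 - 1))*(-10) = -10/(1 + (-4 + 3)/(-3 - 1)) = -10/(1 - 1/(-4)) = -10/(1 - 1*(-1/4)) = -10/(1 + 1/4) = -10/(5/4) = (4/5)*(-10) = -8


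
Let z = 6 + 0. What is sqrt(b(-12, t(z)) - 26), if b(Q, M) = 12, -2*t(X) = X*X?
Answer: I*sqrt(14) ≈ 3.7417*I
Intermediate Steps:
z = 6
t(X) = -X**2/2 (t(X) = -X*X/2 = -X**2/2)
sqrt(b(-12, t(z)) - 26) = sqrt(12 - 26) = sqrt(-14) = I*sqrt(14)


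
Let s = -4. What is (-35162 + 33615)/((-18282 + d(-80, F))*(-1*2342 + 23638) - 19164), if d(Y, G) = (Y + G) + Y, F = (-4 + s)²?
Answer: 91/23023356 ≈ 3.9525e-6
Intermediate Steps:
F = 64 (F = (-4 - 4)² = (-8)² = 64)
d(Y, G) = G + 2*Y (d(Y, G) = (G + Y) + Y = G + 2*Y)
(-35162 + 33615)/((-18282 + d(-80, F))*(-1*2342 + 23638) - 19164) = (-35162 + 33615)/((-18282 + (64 + 2*(-80)))*(-1*2342 + 23638) - 19164) = -1547/((-18282 + (64 - 160))*(-2342 + 23638) - 19164) = -1547/((-18282 - 96)*21296 - 19164) = -1547/(-18378*21296 - 19164) = -1547/(-391377888 - 19164) = -1547/(-391397052) = -1547*(-1/391397052) = 91/23023356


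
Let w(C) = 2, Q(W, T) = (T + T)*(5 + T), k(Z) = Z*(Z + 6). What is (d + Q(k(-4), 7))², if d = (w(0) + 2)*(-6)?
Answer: 20736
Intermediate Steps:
k(Z) = Z*(6 + Z)
Q(W, T) = 2*T*(5 + T) (Q(W, T) = (2*T)*(5 + T) = 2*T*(5 + T))
d = -24 (d = (2 + 2)*(-6) = 4*(-6) = -24)
(d + Q(k(-4), 7))² = (-24 + 2*7*(5 + 7))² = (-24 + 2*7*12)² = (-24 + 168)² = 144² = 20736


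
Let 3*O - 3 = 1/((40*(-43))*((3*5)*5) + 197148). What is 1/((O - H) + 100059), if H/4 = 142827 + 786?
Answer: -204444/96986598047 ≈ -2.1080e-6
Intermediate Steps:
H = 574452 (H = 4*(142827 + 786) = 4*143613 = 574452)
O = 204445/204444 (O = 1 + 1/(3*((40*(-43))*((3*5)*5) + 197148)) = 1 + 1/(3*(-25800*5 + 197148)) = 1 + 1/(3*(-1720*75 + 197148)) = 1 + 1/(3*(-129000 + 197148)) = 1 + (1/3)/68148 = 1 + (1/3)*(1/68148) = 1 + 1/204444 = 204445/204444 ≈ 1.0000)
1/((O - H) + 100059) = 1/((204445/204444 - 1*574452) + 100059) = 1/((204445/204444 - 574452) + 100059) = 1/(-117443060243/204444 + 100059) = 1/(-96986598047/204444) = -204444/96986598047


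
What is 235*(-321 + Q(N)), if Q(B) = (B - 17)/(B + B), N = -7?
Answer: -525225/7 ≈ -75032.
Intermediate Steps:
Q(B) = (-17 + B)/(2*B) (Q(B) = (-17 + B)/((2*B)) = (-17 + B)*(1/(2*B)) = (-17 + B)/(2*B))
235*(-321 + Q(N)) = 235*(-321 + (½)*(-17 - 7)/(-7)) = 235*(-321 + (½)*(-⅐)*(-24)) = 235*(-321 + 12/7) = 235*(-2235/7) = -525225/7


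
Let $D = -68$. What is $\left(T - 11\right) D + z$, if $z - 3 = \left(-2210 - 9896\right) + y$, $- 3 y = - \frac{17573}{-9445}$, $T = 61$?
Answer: $- \frac{439295078}{28335} \approx -15504.0$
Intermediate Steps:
$y = - \frac{17573}{28335}$ ($y = - \frac{\left(-17573\right) \frac{1}{-9445}}{3} = - \frac{\left(-17573\right) \left(- \frac{1}{9445}\right)}{3} = \left(- \frac{1}{3}\right) \frac{17573}{9445} = - \frac{17573}{28335} \approx -0.62019$)
$z = - \frac{342956078}{28335}$ ($z = 3 - \frac{343041083}{28335} = - \frac{342956078}{28335} \approx -12104.0$)
$\left(T - 11\right) D + z = \left(61 - 11\right) \left(-68\right) - \frac{342956078}{28335} = 50 \left(-68\right) - \frac{342956078}{28335} = -3400 - \frac{342956078}{28335} = - \frac{439295078}{28335}$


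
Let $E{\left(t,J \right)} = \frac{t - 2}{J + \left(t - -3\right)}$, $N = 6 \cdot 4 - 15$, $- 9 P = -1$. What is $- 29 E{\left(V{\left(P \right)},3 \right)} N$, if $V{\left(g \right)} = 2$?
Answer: $0$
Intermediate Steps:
$P = \frac{1}{9}$ ($P = \left(- \frac{1}{9}\right) \left(-1\right) = \frac{1}{9} \approx 0.11111$)
$N = 9$ ($N = 24 - 15 = 9$)
$E{\left(t,J \right)} = \frac{-2 + t}{3 + J + t}$ ($E{\left(t,J \right)} = \frac{-2 + t}{J + \left(t + 3\right)} = \frac{-2 + t}{J + \left(3 + t\right)} = \frac{-2 + t}{3 + J + t}$)
$- 29 E{\left(V{\left(P \right)},3 \right)} N = - 29 \frac{-2 + 2}{3 + 3 + 2} \cdot 9 = - 29 \cdot \frac{1}{8} \cdot 0 \cdot 9 = \left(-29\right) 0 \cdot 9 = 0 \cdot 9 = 0$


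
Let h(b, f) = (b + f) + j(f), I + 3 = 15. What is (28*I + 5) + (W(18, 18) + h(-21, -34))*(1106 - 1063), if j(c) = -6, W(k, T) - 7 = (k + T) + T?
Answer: 341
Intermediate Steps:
W(k, T) = 7 + k + 2*T (W(k, T) = 7 + ((k + T) + T) = 7 + ((T + k) + T) = 7 + (k + 2*T) = 7 + k + 2*T)
I = 12 (I = -3 + 15 = 12)
h(b, f) = -6 + b + f (h(b, f) = (b + f) - 6 = -6 + b + f)
(28*I + 5) + (W(18, 18) + h(-21, -34))*(1106 - 1063) = (28*12 + 5) + ((7 + 18 + 2*18) + (-6 - 21 - 34))*(1106 - 1063) = (336 + 5) + ((7 + 18 + 36) - 61)*43 = 341 + (61 - 61)*43 = 341 + 0*43 = 341 + 0 = 341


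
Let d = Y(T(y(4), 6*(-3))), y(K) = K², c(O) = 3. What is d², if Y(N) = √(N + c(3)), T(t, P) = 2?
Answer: 5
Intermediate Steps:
Y(N) = √(3 + N) (Y(N) = √(N + 3) = √(3 + N))
d = √5 (d = √(3 + 2) = √5 ≈ 2.2361)
d² = (√5)² = 5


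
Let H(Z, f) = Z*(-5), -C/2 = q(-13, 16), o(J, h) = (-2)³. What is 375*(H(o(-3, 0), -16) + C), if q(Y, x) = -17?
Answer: 27750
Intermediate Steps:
o(J, h) = -8
C = 34 (C = -2*(-17) = 34)
H(Z, f) = -5*Z
375*(H(o(-3, 0), -16) + C) = 375*(-5*(-8) + 34) = 375*(40 + 34) = 375*74 = 27750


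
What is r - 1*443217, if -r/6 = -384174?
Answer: 1861827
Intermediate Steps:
r = 2305044 (r = -6*(-384174) = 2305044)
r - 1*443217 = 2305044 - 1*443217 = 2305044 - 443217 = 1861827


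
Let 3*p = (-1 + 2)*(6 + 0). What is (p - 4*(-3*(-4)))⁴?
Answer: 4477456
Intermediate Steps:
p = 2 (p = ((-1 + 2)*(6 + 0))/3 = (1*6)/3 = (⅓)*6 = 2)
(p - 4*(-3*(-4)))⁴ = (2 - 4*(-3*(-4)))⁴ = (2 - 4*12)⁴ = (2 - 1*48)⁴ = (2 - 48)⁴ = (-46)⁴ = 4477456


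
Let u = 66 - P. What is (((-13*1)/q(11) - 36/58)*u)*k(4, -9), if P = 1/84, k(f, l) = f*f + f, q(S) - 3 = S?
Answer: -17432735/8526 ≈ -2044.7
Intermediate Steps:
q(S) = 3 + S
k(f, l) = f + f² (k(f, l) = f² + f = f + f²)
P = 1/84 ≈ 0.011905
u = 5543/84 (u = 66 - 1*1/84 = 66 - 1/84 = 5543/84 ≈ 65.988)
(((-13*1)/q(11) - 36/58)*u)*k(4, -9) = (((-13*1)/(3 + 11) - 36/58)*(5543/84))*(4*(1 + 4)) = ((-13/14 - 36*1/58)*(5543/84))*(4*5) = ((-13*1/14 - 18/29)*(5543/84))*20 = ((-13/14 - 18/29)*(5543/84))*20 = -629/406*5543/84*20 = -3486547/34104*20 = -17432735/8526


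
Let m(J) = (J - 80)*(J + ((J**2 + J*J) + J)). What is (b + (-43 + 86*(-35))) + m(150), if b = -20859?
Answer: 3147088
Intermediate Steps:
m(J) = (-80 + J)*(2*J + 2*J**2) (m(J) = (-80 + J)*(J + ((J**2 + J**2) + J)) = (-80 + J)*(J + (2*J**2 + J)) = (-80 + J)*(J + (J + 2*J**2)) = (-80 + J)*(2*J + 2*J**2))
(b + (-43 + 86*(-35))) + m(150) = (-20859 + (-43 + 86*(-35))) + 2*150*(-80 + 150**2 - 79*150) = (-20859 + (-43 - 3010)) + 2*150*(-80 + 22500 - 11850) = (-20859 - 3053) + 2*150*10570 = -23912 + 3171000 = 3147088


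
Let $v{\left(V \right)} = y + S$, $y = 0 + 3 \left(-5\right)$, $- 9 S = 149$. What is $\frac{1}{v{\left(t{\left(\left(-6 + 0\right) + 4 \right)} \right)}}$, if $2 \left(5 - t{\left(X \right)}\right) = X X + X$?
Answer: $- \frac{9}{284} \approx -0.03169$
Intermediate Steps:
$S = - \frac{149}{9}$ ($S = \left(- \frac{1}{9}\right) 149 = - \frac{149}{9} \approx -16.556$)
$y = -15$ ($y = 0 - 15 = -15$)
$t{\left(X \right)} = 5 - \frac{X}{2} - \frac{X^{2}}{2}$ ($t{\left(X \right)} = 5 - \frac{X X + X}{2} = 5 - \frac{X^{2} + X}{2} = 5 - \frac{X + X^{2}}{2} = 5 - \left(\frac{X}{2} + \frac{X^{2}}{2}\right) = 5 - \frac{X}{2} - \frac{X^{2}}{2}$)
$v{\left(V \right)} = - \frac{284}{9}$ ($v{\left(V \right)} = -15 - \frac{149}{9} = - \frac{284}{9}$)
$\frac{1}{v{\left(t{\left(\left(-6 + 0\right) + 4 \right)} \right)}} = \frac{1}{- \frac{284}{9}} = - \frac{9}{284}$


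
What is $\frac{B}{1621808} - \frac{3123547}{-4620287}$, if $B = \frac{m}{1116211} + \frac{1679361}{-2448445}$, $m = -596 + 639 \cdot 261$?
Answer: $\frac{247226997596411303535773}{365693310361872828836570} \approx 0.67605$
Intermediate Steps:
$m = 166183$ ($m = -596 + 166779 = 166183$)
$B = - \frac{1467631285736}{2732981241895}$ ($B = \frac{166183}{1116211} + \frac{1679361}{-2448445} = 166183 \cdot \frac{1}{1116211} + 1679361 \left(- \frac{1}{2448445}\right) = \frac{166183}{1116211} - \frac{1679361}{2448445} = - \frac{1467631285736}{2732981241895} \approx -0.53701$)
$\frac{B}{1621808} - \frac{3123547}{-4620287} = - \frac{1467631285736}{2732981241895 \cdot 1621808} - \frac{3123547}{-4620287} = \left(- \frac{1467631285736}{2732981241895}\right) \frac{1}{1621808} - - \frac{446221}{660041} = - \frac{183453910717}{554046355244405770} + \frac{446221}{660041} = \frac{247226997596411303535773}{365693310361872828836570}$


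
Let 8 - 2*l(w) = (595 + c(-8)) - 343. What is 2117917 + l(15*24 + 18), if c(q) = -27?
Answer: 4235617/2 ≈ 2.1178e+6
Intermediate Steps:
l(w) = -217/2 (l(w) = 4 - ((595 - 27) - 343)/2 = 4 - (568 - 343)/2 = 4 - ½*225 = 4 - 225/2 = -217/2)
2117917 + l(15*24 + 18) = 2117917 - 217/2 = 4235617/2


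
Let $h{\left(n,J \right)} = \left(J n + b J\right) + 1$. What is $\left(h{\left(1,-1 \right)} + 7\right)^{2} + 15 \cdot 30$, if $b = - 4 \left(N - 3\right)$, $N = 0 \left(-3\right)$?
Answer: $475$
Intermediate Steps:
$N = 0$
$b = 12$ ($b = - 4 \left(0 - 3\right) = \left(-4\right) \left(-3\right) = 12$)
$h{\left(n,J \right)} = 1 + 12 J + J n$ ($h{\left(n,J \right)} = \left(J n + 12 J\right) + 1 = \left(12 J + J n\right) + 1 = 1 + 12 J + J n$)
$\left(h{\left(1,-1 \right)} + 7\right)^{2} + 15 \cdot 30 = \left(\left(1 + 12 \left(-1\right) - 1\right) + 7\right)^{2} + 15 \cdot 30 = \left(\left(1 - 12 - 1\right) + 7\right)^{2} + 450 = \left(-12 + 7\right)^{2} + 450 = \left(-5\right)^{2} + 450 = 25 + 450 = 475$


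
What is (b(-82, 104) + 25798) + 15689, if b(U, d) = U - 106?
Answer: 41299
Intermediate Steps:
b(U, d) = -106 + U
(b(-82, 104) + 25798) + 15689 = ((-106 - 82) + 25798) + 15689 = (-188 + 25798) + 15689 = 25610 + 15689 = 41299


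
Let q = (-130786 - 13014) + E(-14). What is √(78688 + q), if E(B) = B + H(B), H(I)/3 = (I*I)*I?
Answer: I*√73358 ≈ 270.85*I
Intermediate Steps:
H(I) = 3*I³ (H(I) = 3*((I*I)*I) = 3*(I²*I) = 3*I³)
E(B) = B + 3*B³
q = -152046 (q = (-130786 - 13014) + (-14 + 3*(-14)³) = -143800 + (-14 + 3*(-2744)) = -143800 + (-14 - 8232) = -143800 - 8246 = -152046)
√(78688 + q) = √(78688 - 152046) = √(-73358) = I*√73358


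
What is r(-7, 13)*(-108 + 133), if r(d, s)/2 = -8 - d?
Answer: -50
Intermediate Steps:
r(d, s) = -16 - 2*d (r(d, s) = 2*(-8 - d) = -16 - 2*d)
r(-7, 13)*(-108 + 133) = (-16 - 2*(-7))*(-108 + 133) = (-16 + 14)*25 = -2*25 = -50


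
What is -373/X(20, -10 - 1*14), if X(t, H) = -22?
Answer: 373/22 ≈ 16.955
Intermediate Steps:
-373/X(20, -10 - 1*14) = -373/(-22) = -373*(-1/22) = 373/22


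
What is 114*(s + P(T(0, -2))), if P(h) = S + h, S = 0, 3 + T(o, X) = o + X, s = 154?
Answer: 16986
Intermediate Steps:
T(o, X) = -3 + X + o (T(o, X) = -3 + (o + X) = -3 + (X + o) = -3 + X + o)
P(h) = h (P(h) = 0 + h = h)
114*(s + P(T(0, -2))) = 114*(154 + (-3 - 2 + 0)) = 114*(154 - 5) = 114*149 = 16986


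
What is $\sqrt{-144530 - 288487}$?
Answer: $3 i \sqrt{48113} \approx 658.04 i$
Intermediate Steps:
$\sqrt{-144530 - 288487} = \sqrt{-433017} = 3 i \sqrt{48113}$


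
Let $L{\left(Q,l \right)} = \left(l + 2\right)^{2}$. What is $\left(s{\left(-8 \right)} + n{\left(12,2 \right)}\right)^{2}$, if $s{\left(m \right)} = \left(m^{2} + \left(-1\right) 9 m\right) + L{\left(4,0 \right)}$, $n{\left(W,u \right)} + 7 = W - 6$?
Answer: $19321$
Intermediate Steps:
$L{\left(Q,l \right)} = \left(2 + l\right)^{2}$
$n{\left(W,u \right)} = -13 + W$ ($n{\left(W,u \right)} = -7 + \left(W - 6\right) = -7 + \left(-6 + W\right) = -13 + W$)
$s{\left(m \right)} = 4 + m^{2} - 9 m$ ($s{\left(m \right)} = \left(m^{2} + \left(-1\right) 9 m\right) + \left(2 + 0\right)^{2} = \left(m^{2} - 9 m\right) + 2^{2} = \left(m^{2} - 9 m\right) + 4 = 4 + m^{2} - 9 m$)
$\left(s{\left(-8 \right)} + n{\left(12,2 \right)}\right)^{2} = \left(\left(4 + \left(-8\right)^{2} - -72\right) + \left(-13 + 12\right)\right)^{2} = \left(\left(4 + 64 + 72\right) - 1\right)^{2} = \left(140 - 1\right)^{2} = 139^{2} = 19321$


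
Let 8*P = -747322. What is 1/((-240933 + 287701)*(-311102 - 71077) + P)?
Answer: -4/71495363549 ≈ -5.5948e-11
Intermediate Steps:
P = -373661/4 (P = (1/8)*(-747322) = -373661/4 ≈ -93415.)
1/((-240933 + 287701)*(-311102 - 71077) + P) = 1/((-240933 + 287701)*(-311102 - 71077) - 373661/4) = 1/(46768*(-382179) - 373661/4) = 1/(-17873747472 - 373661/4) = 1/(-71495363549/4) = -4/71495363549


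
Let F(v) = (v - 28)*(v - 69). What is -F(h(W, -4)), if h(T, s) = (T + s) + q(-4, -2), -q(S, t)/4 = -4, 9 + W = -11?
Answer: -2772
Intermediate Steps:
W = -20 (W = -9 - 11 = -20)
q(S, t) = 16 (q(S, t) = -4*(-4) = 16)
h(T, s) = 16 + T + s (h(T, s) = (T + s) + 16 = 16 + T + s)
F(v) = (-69 + v)*(-28 + v) (F(v) = (-28 + v)*(-69 + v) = (-69 + v)*(-28 + v))
-F(h(W, -4)) = -(1932 + (16 - 20 - 4)**2 - 97*(16 - 20 - 4)) = -(1932 + (-8)**2 - 97*(-8)) = -(1932 + 64 + 776) = -1*2772 = -2772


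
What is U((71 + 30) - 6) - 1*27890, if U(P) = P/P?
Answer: -27889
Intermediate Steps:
U(P) = 1
U((71 + 30) - 6) - 1*27890 = 1 - 1*27890 = 1 - 27890 = -27889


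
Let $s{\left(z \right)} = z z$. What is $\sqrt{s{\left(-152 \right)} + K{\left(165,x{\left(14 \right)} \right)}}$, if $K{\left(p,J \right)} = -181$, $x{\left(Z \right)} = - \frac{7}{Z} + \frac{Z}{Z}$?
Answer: $9 \sqrt{283} \approx 151.4$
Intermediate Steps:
$x{\left(Z \right)} = 1 - \frac{7}{Z}$ ($x{\left(Z \right)} = - \frac{7}{Z} + 1 = 1 - \frac{7}{Z}$)
$s{\left(z \right)} = z^{2}$
$\sqrt{s{\left(-152 \right)} + K{\left(165,x{\left(14 \right)} \right)}} = \sqrt{\left(-152\right)^{2} - 181} = \sqrt{23104 - 181} = \sqrt{22923} = 9 \sqrt{283}$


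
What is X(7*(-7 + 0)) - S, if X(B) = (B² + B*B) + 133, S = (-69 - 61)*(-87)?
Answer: -6375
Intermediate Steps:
S = 11310 (S = -130*(-87) = 11310)
X(B) = 133 + 2*B² (X(B) = (B² + B²) + 133 = 2*B² + 133 = 133 + 2*B²)
X(7*(-7 + 0)) - S = (133 + 2*(7*(-7 + 0))²) - 1*11310 = (133 + 2*(7*(-7))²) - 11310 = (133 + 2*(-49)²) - 11310 = (133 + 2*2401) - 11310 = (133 + 4802) - 11310 = 4935 - 11310 = -6375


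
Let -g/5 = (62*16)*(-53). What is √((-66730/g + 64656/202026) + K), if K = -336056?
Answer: I*√16455788892628319456299/221285812 ≈ 579.7*I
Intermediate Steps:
g = 262880 (g = -5*62*16*(-53) = -4960*(-53) = -5*(-52576) = 262880)
√((-66730/g + 64656/202026) + K) = √((-66730/262880 + 64656/202026) - 336056) = √((-66730*1/262880 + 64656*(1/202026)) - 336056) = √((-6673/26288 + 10776/33671) - 336056) = √(58592905/885143248 - 336056) = √(-297457640756983/885143248) = I*√16455788892628319456299/221285812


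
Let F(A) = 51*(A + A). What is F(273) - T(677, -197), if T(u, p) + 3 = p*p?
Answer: -10960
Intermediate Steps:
T(u, p) = -3 + p² (T(u, p) = -3 + p*p = -3 + p²)
F(A) = 102*A (F(A) = 51*(2*A) = 102*A)
F(273) - T(677, -197) = 102*273 - (-3 + (-197)²) = 27846 - (-3 + 38809) = 27846 - 1*38806 = 27846 - 38806 = -10960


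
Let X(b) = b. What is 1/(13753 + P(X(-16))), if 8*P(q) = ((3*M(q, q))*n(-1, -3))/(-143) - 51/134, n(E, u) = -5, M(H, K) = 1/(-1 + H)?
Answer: 2606032/35840632105 ≈ 7.2712e-5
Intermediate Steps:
P(q) = -51/1072 + 15/(1144*(-1 + q)) (P(q) = (((3/(-1 + q))*(-5))/(-143) - 51/134)/8 = (-15/(-1 + q)*(-1/143) - 51*1/134)/8 = (15/(143*(-1 + q)) - 51/134)/8 = (-51/134 + 15/(143*(-1 + q)))/8 = -51/1072 + 15/(1144*(-1 + q)))
1/(13753 + P(X(-16))) = 1/(13753 + 3*(3101 - 2431*(-16))/(153296*(-1 - 16))) = 1/(13753 + (3/153296)*(3101 + 38896)/(-17)) = 1/(13753 + (3/153296)*(-1/17)*41997) = 1/(13753 - 125991/2606032) = 1/(35840632105/2606032) = 2606032/35840632105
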